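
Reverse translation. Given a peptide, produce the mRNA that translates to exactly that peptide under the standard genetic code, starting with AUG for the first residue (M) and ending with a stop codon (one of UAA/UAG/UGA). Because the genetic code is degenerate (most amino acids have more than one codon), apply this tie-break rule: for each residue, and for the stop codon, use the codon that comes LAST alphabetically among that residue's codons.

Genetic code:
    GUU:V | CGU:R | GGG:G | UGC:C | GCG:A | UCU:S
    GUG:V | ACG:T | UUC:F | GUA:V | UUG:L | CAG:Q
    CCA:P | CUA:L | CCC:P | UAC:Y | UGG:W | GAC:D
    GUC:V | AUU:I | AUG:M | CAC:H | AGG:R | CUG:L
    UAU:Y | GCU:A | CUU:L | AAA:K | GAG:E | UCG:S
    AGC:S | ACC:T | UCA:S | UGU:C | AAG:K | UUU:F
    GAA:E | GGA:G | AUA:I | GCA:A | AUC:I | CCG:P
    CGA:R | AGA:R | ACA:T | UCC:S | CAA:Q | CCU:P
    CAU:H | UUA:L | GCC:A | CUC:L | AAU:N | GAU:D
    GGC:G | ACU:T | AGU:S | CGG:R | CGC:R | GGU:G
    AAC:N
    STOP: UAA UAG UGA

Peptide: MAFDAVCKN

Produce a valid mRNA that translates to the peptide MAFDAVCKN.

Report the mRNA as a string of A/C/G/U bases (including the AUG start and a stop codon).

Answer: mRNA: AUGGCUUUUGAUGCUGUUUGUAAGAAUUGA

Derivation:
residue 1: M -> AUG (start codon)
residue 2: A codons sorted = GCA,GCC,GCG,GCU -> pick last = GCU
residue 3: F codons sorted = UUC,UUU -> pick last = UUU
residue 4: D codons sorted = GAC,GAU -> pick last = GAU
residue 5: A codons sorted = GCA,GCC,GCG,GCU -> pick last = GCU
residue 6: V codons sorted = GUA,GUC,GUG,GUU -> pick last = GUU
residue 7: C codons sorted = UGC,UGU -> pick last = UGU
residue 8: K codons sorted = AAA,AAG -> pick last = AAG
residue 9: N codons sorted = AAC,AAU -> pick last = AAU
terminator: stop codons sorted = UAA,UAG,UGA -> pick last = UGA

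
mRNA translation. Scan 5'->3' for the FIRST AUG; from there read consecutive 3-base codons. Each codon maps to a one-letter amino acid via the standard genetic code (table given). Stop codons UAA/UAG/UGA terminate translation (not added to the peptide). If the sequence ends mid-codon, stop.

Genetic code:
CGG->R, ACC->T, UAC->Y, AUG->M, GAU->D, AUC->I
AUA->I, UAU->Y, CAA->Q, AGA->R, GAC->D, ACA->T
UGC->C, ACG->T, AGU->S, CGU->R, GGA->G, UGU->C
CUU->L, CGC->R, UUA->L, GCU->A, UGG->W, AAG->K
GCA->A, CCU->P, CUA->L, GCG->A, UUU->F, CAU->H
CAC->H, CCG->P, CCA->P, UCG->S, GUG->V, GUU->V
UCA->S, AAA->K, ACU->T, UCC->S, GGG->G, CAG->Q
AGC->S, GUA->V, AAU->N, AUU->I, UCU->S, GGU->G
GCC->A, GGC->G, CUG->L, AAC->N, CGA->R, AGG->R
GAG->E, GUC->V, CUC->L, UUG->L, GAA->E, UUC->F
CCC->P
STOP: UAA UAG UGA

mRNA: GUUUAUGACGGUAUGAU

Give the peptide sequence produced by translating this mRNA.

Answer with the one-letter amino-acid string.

Answer: MTV

Derivation:
start AUG at pos 4
pos 4: AUG -> M; peptide=M
pos 7: ACG -> T; peptide=MT
pos 10: GUA -> V; peptide=MTV
pos 13: UGA -> STOP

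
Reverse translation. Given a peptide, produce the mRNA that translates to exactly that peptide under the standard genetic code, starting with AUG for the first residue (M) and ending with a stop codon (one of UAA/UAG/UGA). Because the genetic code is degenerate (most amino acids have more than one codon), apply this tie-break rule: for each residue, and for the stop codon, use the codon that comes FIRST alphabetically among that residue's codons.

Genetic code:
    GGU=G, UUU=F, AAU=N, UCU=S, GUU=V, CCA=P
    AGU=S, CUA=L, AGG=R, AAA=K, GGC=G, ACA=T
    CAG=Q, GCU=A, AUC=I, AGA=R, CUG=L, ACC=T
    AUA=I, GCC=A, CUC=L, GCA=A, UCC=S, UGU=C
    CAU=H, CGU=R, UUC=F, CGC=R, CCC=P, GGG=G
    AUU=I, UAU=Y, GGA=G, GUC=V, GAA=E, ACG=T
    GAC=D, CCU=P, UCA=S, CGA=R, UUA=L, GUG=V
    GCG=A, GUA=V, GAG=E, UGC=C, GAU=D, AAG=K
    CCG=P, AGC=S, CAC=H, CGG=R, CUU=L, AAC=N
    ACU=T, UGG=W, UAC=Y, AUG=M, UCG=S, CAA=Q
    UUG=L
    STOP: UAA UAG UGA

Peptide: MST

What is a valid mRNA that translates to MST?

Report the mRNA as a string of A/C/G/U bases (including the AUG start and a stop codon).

residue 1: M -> AUG (start codon)
residue 2: S codons sorted = AGC,AGU,UCA,UCC,UCG,UCU -> pick first = AGC
residue 3: T codons sorted = ACA,ACC,ACG,ACU -> pick first = ACA
terminator: stop codons sorted = UAA,UAG,UGA -> pick first = UAA

Answer: mRNA: AUGAGCACAUAA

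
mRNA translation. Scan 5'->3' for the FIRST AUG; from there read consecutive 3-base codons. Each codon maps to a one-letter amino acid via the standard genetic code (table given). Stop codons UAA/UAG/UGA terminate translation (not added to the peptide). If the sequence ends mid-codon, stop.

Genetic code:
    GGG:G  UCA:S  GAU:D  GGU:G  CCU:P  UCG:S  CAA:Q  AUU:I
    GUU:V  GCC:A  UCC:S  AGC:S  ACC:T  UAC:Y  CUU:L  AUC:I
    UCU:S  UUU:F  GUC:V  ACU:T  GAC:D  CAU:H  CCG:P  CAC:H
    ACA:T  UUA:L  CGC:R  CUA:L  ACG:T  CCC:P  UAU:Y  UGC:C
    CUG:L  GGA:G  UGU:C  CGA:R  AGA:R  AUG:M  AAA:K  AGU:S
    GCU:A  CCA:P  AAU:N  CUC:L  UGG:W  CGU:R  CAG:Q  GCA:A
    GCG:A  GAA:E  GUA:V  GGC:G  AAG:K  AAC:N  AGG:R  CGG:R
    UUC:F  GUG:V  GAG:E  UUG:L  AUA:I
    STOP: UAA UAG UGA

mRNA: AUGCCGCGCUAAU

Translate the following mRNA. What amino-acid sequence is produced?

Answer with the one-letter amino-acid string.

start AUG at pos 0
pos 0: AUG -> M; peptide=M
pos 3: CCG -> P; peptide=MP
pos 6: CGC -> R; peptide=MPR
pos 9: UAA -> STOP

Answer: MPR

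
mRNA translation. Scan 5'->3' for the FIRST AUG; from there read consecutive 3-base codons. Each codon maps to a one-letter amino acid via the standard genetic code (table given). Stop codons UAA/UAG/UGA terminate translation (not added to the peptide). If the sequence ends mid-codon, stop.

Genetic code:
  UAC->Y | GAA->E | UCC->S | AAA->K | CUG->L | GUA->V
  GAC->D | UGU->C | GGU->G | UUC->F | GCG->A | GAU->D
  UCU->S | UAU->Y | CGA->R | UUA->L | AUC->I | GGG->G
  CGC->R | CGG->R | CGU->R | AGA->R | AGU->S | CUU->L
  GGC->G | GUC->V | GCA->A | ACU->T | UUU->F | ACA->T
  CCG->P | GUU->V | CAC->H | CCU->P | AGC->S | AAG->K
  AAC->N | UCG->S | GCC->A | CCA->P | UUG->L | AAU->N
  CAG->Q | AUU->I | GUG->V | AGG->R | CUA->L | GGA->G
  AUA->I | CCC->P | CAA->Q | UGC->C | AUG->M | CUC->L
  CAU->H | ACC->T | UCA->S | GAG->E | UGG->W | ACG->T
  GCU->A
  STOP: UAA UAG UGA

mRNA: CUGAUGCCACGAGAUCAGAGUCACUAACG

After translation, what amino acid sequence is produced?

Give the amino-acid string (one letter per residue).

start AUG at pos 3
pos 3: AUG -> M; peptide=M
pos 6: CCA -> P; peptide=MP
pos 9: CGA -> R; peptide=MPR
pos 12: GAU -> D; peptide=MPRD
pos 15: CAG -> Q; peptide=MPRDQ
pos 18: AGU -> S; peptide=MPRDQS
pos 21: CAC -> H; peptide=MPRDQSH
pos 24: UAA -> STOP

Answer: MPRDQSH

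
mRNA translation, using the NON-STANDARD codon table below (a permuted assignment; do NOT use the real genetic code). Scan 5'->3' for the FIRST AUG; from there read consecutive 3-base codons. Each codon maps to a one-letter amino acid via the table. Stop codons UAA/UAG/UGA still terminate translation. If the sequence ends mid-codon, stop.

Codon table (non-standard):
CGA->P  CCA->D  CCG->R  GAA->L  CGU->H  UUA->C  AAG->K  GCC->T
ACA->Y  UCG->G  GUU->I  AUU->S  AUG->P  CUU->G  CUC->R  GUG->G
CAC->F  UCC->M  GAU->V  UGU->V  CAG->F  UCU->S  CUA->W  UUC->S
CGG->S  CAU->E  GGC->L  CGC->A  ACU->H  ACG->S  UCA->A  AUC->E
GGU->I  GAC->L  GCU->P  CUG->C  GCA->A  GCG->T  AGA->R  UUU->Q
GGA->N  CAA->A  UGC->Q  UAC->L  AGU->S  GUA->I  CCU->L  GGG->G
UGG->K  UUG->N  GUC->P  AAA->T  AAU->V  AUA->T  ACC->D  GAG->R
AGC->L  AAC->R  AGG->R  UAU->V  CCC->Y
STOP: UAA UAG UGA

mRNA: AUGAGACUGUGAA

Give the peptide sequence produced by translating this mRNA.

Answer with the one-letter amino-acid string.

Answer: PRC

Derivation:
start AUG at pos 0
pos 0: AUG -> P; peptide=P
pos 3: AGA -> R; peptide=PR
pos 6: CUG -> C; peptide=PRC
pos 9: UGA -> STOP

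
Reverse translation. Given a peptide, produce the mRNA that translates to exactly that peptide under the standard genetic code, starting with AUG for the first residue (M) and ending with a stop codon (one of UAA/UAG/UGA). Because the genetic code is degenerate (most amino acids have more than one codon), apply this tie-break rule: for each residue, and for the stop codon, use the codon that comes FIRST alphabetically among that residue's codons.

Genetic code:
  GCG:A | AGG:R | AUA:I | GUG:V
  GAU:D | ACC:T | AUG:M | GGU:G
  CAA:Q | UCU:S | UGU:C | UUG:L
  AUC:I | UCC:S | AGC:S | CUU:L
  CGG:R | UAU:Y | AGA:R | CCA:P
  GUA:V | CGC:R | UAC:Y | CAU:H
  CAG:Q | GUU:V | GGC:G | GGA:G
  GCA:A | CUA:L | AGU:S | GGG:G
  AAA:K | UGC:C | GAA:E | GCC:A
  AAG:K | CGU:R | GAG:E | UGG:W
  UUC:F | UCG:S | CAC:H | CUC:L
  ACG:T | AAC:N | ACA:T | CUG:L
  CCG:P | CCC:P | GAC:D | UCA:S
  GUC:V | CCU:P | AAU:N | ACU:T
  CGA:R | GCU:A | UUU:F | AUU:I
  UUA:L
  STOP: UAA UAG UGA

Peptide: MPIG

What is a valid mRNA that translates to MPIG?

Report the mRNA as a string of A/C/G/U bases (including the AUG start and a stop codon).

Answer: mRNA: AUGCCAAUAGGAUAA

Derivation:
residue 1: M -> AUG (start codon)
residue 2: P codons sorted = CCA,CCC,CCG,CCU -> pick first = CCA
residue 3: I codons sorted = AUA,AUC,AUU -> pick first = AUA
residue 4: G codons sorted = GGA,GGC,GGG,GGU -> pick first = GGA
terminator: stop codons sorted = UAA,UAG,UGA -> pick first = UAA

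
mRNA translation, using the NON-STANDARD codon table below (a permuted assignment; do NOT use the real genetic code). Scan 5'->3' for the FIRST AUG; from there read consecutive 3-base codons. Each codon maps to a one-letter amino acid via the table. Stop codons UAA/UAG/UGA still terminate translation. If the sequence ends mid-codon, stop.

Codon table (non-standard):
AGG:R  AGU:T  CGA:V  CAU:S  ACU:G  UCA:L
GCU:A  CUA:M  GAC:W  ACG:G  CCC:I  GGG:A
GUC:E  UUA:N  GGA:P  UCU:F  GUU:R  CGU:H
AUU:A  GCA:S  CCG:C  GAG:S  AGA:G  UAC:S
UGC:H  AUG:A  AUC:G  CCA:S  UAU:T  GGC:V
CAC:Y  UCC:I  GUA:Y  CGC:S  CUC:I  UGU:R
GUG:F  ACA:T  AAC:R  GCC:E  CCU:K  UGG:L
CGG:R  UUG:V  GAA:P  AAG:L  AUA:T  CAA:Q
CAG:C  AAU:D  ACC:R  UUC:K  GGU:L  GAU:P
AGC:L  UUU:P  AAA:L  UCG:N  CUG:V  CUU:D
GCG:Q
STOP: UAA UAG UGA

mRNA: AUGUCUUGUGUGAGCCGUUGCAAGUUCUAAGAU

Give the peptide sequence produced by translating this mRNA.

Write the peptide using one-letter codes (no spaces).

Answer: AFRFLHHLK

Derivation:
start AUG at pos 0
pos 0: AUG -> A; peptide=A
pos 3: UCU -> F; peptide=AF
pos 6: UGU -> R; peptide=AFR
pos 9: GUG -> F; peptide=AFRF
pos 12: AGC -> L; peptide=AFRFL
pos 15: CGU -> H; peptide=AFRFLH
pos 18: UGC -> H; peptide=AFRFLHH
pos 21: AAG -> L; peptide=AFRFLHHL
pos 24: UUC -> K; peptide=AFRFLHHLK
pos 27: UAA -> STOP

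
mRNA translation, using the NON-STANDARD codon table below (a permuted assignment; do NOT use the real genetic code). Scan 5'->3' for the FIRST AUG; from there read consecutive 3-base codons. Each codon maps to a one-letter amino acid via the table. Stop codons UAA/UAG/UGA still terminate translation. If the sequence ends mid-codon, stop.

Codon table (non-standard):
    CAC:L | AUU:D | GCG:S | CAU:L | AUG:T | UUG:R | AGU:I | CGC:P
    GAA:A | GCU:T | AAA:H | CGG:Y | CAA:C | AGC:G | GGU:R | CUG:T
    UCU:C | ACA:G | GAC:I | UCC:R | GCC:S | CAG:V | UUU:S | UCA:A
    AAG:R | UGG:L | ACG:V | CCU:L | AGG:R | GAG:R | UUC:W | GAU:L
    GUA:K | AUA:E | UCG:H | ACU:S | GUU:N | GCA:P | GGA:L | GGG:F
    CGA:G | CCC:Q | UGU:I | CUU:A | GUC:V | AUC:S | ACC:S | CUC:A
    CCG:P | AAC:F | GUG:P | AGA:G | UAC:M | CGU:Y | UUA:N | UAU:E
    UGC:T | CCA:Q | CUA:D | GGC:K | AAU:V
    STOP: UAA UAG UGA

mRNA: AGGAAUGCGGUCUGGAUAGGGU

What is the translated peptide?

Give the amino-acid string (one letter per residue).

start AUG at pos 4
pos 4: AUG -> T; peptide=T
pos 7: CGG -> Y; peptide=TY
pos 10: UCU -> C; peptide=TYC
pos 13: GGA -> L; peptide=TYCL
pos 16: UAG -> STOP

Answer: TYCL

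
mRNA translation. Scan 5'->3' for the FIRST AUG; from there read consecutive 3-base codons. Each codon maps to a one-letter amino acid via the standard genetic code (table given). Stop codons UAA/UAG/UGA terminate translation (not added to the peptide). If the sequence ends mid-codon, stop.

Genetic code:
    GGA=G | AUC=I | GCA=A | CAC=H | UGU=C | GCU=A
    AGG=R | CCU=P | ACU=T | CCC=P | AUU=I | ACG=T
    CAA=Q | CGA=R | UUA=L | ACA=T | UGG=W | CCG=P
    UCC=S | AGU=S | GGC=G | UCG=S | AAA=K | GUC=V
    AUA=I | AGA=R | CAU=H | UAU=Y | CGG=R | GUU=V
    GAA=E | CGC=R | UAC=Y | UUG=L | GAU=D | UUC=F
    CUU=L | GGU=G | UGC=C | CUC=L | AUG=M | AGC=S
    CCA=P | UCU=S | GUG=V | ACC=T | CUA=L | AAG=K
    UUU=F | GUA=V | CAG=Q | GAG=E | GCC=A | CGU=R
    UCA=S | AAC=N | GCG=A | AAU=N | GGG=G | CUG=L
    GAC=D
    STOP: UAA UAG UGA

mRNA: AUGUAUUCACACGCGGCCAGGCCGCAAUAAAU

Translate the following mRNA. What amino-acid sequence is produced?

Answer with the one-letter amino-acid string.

Answer: MYSHAARPQ

Derivation:
start AUG at pos 0
pos 0: AUG -> M; peptide=M
pos 3: UAU -> Y; peptide=MY
pos 6: UCA -> S; peptide=MYS
pos 9: CAC -> H; peptide=MYSH
pos 12: GCG -> A; peptide=MYSHA
pos 15: GCC -> A; peptide=MYSHAA
pos 18: AGG -> R; peptide=MYSHAAR
pos 21: CCG -> P; peptide=MYSHAARP
pos 24: CAA -> Q; peptide=MYSHAARPQ
pos 27: UAA -> STOP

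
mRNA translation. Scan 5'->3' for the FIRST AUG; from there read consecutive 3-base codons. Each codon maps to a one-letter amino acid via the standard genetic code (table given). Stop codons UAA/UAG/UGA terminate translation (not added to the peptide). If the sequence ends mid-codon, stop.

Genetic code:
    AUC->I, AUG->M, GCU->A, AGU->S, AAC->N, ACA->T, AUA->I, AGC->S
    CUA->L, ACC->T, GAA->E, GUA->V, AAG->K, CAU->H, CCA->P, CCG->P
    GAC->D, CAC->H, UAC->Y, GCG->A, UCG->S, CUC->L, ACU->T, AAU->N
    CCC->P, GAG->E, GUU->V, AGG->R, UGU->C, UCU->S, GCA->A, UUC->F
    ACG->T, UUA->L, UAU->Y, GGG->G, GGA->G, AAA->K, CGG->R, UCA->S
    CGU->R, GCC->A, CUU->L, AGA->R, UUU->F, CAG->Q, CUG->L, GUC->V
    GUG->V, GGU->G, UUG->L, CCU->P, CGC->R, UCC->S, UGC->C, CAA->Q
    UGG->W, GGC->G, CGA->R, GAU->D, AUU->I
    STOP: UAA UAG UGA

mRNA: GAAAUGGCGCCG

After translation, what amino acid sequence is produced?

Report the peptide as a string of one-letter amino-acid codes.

Answer: MAP

Derivation:
start AUG at pos 3
pos 3: AUG -> M; peptide=M
pos 6: GCG -> A; peptide=MA
pos 9: CCG -> P; peptide=MAP
pos 12: only 0 nt remain (<3), stop (end of mRNA)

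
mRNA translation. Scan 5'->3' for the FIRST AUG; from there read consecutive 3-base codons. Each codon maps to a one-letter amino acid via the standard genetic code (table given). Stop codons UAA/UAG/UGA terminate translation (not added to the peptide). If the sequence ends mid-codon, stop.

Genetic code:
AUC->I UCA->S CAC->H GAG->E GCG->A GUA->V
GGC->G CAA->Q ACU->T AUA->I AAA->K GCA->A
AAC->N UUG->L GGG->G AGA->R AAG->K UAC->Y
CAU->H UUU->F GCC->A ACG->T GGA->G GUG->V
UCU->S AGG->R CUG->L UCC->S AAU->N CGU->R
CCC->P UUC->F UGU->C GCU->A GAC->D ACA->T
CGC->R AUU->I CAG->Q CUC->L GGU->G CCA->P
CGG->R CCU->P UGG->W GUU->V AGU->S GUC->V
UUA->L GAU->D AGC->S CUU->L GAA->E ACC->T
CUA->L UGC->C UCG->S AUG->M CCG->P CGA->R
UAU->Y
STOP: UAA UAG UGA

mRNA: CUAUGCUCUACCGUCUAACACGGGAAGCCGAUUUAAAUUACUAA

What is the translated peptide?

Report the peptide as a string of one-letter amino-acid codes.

start AUG at pos 2
pos 2: AUG -> M; peptide=M
pos 5: CUC -> L; peptide=ML
pos 8: UAC -> Y; peptide=MLY
pos 11: CGU -> R; peptide=MLYR
pos 14: CUA -> L; peptide=MLYRL
pos 17: ACA -> T; peptide=MLYRLT
pos 20: CGG -> R; peptide=MLYRLTR
pos 23: GAA -> E; peptide=MLYRLTRE
pos 26: GCC -> A; peptide=MLYRLTREA
pos 29: GAU -> D; peptide=MLYRLTREAD
pos 32: UUA -> L; peptide=MLYRLTREADL
pos 35: AAU -> N; peptide=MLYRLTREADLN
pos 38: UAC -> Y; peptide=MLYRLTREADLNY
pos 41: UAA -> STOP

Answer: MLYRLTREADLNY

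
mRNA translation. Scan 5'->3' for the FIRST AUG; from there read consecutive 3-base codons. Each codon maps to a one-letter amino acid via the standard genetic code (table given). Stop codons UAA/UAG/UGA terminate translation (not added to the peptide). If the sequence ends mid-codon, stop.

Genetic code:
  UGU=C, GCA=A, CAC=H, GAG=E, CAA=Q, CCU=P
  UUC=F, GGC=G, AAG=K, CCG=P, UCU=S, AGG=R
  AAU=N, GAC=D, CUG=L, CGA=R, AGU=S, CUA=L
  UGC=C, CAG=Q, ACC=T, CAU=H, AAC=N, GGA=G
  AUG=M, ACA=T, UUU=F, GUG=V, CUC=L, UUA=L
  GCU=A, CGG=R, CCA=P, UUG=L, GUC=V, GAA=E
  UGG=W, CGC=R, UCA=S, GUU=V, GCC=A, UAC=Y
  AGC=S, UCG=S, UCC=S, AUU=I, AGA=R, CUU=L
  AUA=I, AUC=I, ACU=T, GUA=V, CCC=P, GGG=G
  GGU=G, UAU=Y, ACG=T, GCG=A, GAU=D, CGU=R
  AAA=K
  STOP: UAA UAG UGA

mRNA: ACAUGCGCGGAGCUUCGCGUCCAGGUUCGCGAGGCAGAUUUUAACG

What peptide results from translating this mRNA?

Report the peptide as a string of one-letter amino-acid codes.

start AUG at pos 2
pos 2: AUG -> M; peptide=M
pos 5: CGC -> R; peptide=MR
pos 8: GGA -> G; peptide=MRG
pos 11: GCU -> A; peptide=MRGA
pos 14: UCG -> S; peptide=MRGAS
pos 17: CGU -> R; peptide=MRGASR
pos 20: CCA -> P; peptide=MRGASRP
pos 23: GGU -> G; peptide=MRGASRPG
pos 26: UCG -> S; peptide=MRGASRPGS
pos 29: CGA -> R; peptide=MRGASRPGSR
pos 32: GGC -> G; peptide=MRGASRPGSRG
pos 35: AGA -> R; peptide=MRGASRPGSRGR
pos 38: UUU -> F; peptide=MRGASRPGSRGRF
pos 41: UAA -> STOP

Answer: MRGASRPGSRGRF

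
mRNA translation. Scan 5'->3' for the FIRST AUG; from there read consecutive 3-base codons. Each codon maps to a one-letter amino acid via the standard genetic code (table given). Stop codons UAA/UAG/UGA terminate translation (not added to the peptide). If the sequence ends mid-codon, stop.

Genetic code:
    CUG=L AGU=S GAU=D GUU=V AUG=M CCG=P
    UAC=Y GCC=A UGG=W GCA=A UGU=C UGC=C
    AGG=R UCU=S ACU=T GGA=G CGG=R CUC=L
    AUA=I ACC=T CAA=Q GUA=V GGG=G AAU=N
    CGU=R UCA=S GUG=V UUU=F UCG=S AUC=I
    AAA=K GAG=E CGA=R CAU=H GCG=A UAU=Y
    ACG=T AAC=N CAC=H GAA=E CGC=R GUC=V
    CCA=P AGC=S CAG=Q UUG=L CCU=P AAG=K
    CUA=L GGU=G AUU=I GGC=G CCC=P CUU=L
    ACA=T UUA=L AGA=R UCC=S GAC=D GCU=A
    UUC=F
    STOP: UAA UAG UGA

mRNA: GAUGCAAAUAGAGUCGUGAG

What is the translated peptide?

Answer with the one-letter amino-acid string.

Answer: MQIES

Derivation:
start AUG at pos 1
pos 1: AUG -> M; peptide=M
pos 4: CAA -> Q; peptide=MQ
pos 7: AUA -> I; peptide=MQI
pos 10: GAG -> E; peptide=MQIE
pos 13: UCG -> S; peptide=MQIES
pos 16: UGA -> STOP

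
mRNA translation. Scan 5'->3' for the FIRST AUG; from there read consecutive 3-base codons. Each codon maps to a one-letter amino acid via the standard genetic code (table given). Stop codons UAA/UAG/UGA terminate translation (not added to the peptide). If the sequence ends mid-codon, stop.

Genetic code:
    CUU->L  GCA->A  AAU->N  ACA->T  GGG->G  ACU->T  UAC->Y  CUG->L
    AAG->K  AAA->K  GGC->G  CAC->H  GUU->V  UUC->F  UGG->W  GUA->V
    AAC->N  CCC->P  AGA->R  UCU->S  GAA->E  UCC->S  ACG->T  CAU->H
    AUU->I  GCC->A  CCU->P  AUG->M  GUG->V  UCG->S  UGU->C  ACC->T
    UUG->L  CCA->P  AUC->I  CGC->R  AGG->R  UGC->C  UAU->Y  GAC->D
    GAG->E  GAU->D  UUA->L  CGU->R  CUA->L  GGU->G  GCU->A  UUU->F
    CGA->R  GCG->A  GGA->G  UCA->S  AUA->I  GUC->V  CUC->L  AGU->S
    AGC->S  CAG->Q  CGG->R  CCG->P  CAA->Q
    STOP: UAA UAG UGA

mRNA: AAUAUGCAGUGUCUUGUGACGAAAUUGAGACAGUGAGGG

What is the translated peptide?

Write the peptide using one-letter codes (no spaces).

Answer: MQCLVTKLRQ

Derivation:
start AUG at pos 3
pos 3: AUG -> M; peptide=M
pos 6: CAG -> Q; peptide=MQ
pos 9: UGU -> C; peptide=MQC
pos 12: CUU -> L; peptide=MQCL
pos 15: GUG -> V; peptide=MQCLV
pos 18: ACG -> T; peptide=MQCLVT
pos 21: AAA -> K; peptide=MQCLVTK
pos 24: UUG -> L; peptide=MQCLVTKL
pos 27: AGA -> R; peptide=MQCLVTKLR
pos 30: CAG -> Q; peptide=MQCLVTKLRQ
pos 33: UGA -> STOP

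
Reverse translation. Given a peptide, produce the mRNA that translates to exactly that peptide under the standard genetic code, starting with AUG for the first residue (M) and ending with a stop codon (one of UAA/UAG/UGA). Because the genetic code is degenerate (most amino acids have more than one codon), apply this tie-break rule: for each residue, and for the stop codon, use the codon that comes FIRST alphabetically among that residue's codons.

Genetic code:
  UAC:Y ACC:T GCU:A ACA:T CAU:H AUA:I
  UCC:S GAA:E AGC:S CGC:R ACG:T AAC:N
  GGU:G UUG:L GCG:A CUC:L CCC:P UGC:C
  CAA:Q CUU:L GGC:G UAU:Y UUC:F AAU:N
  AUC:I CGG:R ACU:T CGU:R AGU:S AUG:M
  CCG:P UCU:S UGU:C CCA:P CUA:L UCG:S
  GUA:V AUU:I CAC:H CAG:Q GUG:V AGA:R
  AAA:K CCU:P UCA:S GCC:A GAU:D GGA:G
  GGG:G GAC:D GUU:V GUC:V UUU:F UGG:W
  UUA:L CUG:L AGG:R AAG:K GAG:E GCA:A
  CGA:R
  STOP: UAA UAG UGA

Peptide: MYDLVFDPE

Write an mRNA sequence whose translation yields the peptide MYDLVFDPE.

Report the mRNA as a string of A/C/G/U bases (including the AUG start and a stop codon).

residue 1: M -> AUG (start codon)
residue 2: Y codons sorted = UAC,UAU -> pick first = UAC
residue 3: D codons sorted = GAC,GAU -> pick first = GAC
residue 4: L codons sorted = CUA,CUC,CUG,CUU,UUA,UUG -> pick first = CUA
residue 5: V codons sorted = GUA,GUC,GUG,GUU -> pick first = GUA
residue 6: F codons sorted = UUC,UUU -> pick first = UUC
residue 7: D codons sorted = GAC,GAU -> pick first = GAC
residue 8: P codons sorted = CCA,CCC,CCG,CCU -> pick first = CCA
residue 9: E codons sorted = GAA,GAG -> pick first = GAA
terminator: stop codons sorted = UAA,UAG,UGA -> pick first = UAA

Answer: mRNA: AUGUACGACCUAGUAUUCGACCCAGAAUAA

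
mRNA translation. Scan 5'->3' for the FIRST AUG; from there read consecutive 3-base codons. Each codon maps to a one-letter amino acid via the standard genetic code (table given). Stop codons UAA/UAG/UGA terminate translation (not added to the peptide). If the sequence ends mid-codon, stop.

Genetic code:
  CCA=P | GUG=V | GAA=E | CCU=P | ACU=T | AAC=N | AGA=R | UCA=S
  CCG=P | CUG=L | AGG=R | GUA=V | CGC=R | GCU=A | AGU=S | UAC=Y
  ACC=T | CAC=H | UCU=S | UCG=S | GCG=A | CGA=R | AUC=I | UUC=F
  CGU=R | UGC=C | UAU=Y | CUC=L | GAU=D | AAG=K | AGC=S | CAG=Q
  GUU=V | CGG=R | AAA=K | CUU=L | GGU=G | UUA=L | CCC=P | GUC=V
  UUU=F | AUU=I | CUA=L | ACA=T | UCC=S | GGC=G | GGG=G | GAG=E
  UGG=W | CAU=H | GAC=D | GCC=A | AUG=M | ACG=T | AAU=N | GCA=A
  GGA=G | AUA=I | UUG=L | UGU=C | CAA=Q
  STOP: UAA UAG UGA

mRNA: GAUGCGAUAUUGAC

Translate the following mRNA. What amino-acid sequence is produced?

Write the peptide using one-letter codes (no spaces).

start AUG at pos 1
pos 1: AUG -> M; peptide=M
pos 4: CGA -> R; peptide=MR
pos 7: UAU -> Y; peptide=MRY
pos 10: UGA -> STOP

Answer: MRY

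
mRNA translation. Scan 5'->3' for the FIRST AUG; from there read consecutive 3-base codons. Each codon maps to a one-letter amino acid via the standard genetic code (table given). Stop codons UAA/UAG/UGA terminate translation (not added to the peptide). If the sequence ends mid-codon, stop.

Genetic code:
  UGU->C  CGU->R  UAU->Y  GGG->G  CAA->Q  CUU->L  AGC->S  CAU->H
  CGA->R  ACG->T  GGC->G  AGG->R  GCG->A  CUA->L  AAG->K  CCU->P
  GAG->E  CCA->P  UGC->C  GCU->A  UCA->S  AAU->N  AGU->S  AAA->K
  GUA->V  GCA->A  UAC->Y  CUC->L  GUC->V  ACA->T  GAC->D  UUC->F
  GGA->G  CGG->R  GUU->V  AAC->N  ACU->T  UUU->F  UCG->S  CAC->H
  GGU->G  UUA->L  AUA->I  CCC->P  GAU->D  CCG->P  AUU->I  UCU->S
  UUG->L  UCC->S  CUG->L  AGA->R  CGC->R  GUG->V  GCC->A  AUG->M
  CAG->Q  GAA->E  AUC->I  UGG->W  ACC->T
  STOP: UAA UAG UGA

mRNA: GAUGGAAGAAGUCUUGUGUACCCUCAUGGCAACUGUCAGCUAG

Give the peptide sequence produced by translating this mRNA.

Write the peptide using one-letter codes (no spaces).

Answer: MEEVLCTLMATVS

Derivation:
start AUG at pos 1
pos 1: AUG -> M; peptide=M
pos 4: GAA -> E; peptide=ME
pos 7: GAA -> E; peptide=MEE
pos 10: GUC -> V; peptide=MEEV
pos 13: UUG -> L; peptide=MEEVL
pos 16: UGU -> C; peptide=MEEVLC
pos 19: ACC -> T; peptide=MEEVLCT
pos 22: CUC -> L; peptide=MEEVLCTL
pos 25: AUG -> M; peptide=MEEVLCTLM
pos 28: GCA -> A; peptide=MEEVLCTLMA
pos 31: ACU -> T; peptide=MEEVLCTLMAT
pos 34: GUC -> V; peptide=MEEVLCTLMATV
pos 37: AGC -> S; peptide=MEEVLCTLMATVS
pos 40: UAG -> STOP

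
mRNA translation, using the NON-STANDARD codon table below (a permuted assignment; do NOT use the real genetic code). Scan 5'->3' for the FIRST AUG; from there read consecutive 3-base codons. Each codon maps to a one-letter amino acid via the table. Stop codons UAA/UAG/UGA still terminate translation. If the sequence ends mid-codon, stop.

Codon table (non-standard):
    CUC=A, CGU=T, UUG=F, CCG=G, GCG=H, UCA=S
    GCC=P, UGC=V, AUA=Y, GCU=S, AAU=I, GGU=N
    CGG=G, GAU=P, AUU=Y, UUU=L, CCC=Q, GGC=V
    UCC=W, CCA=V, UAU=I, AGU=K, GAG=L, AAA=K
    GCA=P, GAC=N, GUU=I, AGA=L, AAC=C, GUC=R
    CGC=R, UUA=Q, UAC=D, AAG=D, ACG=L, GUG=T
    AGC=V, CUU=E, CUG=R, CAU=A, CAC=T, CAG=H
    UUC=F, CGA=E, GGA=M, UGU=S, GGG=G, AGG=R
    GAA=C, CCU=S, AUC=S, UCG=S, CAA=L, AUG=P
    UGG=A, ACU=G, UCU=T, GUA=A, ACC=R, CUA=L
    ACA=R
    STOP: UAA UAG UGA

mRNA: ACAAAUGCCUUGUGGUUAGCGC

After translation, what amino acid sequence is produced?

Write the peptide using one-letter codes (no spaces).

start AUG at pos 4
pos 4: AUG -> P; peptide=P
pos 7: CCU -> S; peptide=PS
pos 10: UGU -> S; peptide=PSS
pos 13: GGU -> N; peptide=PSSN
pos 16: UAG -> STOP

Answer: PSSN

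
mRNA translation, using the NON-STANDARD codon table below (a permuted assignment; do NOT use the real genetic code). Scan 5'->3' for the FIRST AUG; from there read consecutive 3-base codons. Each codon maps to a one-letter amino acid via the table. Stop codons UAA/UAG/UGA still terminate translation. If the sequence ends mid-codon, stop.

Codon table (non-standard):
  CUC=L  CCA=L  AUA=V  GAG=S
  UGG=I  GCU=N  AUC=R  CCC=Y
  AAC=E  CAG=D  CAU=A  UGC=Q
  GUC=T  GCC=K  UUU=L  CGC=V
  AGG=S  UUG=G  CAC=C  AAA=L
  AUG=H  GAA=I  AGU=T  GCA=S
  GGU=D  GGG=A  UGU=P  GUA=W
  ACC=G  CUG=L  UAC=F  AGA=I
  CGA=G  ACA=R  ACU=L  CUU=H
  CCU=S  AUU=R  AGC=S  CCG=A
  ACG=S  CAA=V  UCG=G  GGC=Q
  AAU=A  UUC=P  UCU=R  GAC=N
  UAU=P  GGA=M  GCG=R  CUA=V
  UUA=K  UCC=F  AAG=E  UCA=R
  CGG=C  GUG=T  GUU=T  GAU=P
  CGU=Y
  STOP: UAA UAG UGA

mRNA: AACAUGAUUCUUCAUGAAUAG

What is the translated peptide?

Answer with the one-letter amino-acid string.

Answer: HRHAI

Derivation:
start AUG at pos 3
pos 3: AUG -> H; peptide=H
pos 6: AUU -> R; peptide=HR
pos 9: CUU -> H; peptide=HRH
pos 12: CAU -> A; peptide=HRHA
pos 15: GAA -> I; peptide=HRHAI
pos 18: UAG -> STOP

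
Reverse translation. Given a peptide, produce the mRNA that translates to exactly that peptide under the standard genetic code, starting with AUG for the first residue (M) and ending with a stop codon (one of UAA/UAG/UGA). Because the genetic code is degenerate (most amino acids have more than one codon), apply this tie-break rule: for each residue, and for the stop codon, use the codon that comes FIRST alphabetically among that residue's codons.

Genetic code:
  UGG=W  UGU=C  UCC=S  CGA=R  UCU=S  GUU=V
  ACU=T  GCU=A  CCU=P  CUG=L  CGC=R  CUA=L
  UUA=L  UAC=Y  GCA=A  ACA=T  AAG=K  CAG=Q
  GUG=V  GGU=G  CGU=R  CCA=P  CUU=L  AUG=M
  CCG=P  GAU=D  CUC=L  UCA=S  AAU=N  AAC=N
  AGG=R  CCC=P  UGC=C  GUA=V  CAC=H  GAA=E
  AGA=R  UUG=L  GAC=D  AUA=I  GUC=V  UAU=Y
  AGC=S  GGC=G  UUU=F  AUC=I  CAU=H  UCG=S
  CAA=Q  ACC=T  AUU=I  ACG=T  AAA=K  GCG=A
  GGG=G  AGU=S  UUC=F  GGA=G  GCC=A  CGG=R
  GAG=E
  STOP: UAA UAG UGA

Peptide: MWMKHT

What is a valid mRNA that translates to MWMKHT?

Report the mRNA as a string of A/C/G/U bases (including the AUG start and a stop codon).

residue 1: M -> AUG (start codon)
residue 2: W -> UGG (only codon)
residue 3: M -> AUG (only codon)
residue 4: K codons sorted = AAA,AAG -> pick first = AAA
residue 5: H codons sorted = CAC,CAU -> pick first = CAC
residue 6: T codons sorted = ACA,ACC,ACG,ACU -> pick first = ACA
terminator: stop codons sorted = UAA,UAG,UGA -> pick first = UAA

Answer: mRNA: AUGUGGAUGAAACACACAUAA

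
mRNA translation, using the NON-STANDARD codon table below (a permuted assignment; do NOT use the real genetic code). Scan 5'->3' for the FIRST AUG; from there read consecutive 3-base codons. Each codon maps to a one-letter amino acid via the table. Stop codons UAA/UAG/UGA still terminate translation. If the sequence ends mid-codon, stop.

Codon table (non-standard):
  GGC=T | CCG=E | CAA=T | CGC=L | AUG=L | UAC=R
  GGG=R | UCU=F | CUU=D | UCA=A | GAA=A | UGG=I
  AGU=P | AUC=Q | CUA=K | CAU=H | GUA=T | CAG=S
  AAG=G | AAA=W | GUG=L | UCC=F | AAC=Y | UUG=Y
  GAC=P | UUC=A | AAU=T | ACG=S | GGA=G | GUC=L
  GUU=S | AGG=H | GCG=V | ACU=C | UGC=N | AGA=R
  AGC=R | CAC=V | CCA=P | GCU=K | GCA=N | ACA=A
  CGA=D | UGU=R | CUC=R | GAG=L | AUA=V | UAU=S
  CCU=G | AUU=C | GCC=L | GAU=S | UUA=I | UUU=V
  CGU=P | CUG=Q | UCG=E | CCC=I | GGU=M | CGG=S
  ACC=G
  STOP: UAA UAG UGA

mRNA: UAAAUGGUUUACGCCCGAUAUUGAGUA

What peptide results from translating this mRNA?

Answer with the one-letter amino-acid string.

start AUG at pos 3
pos 3: AUG -> L; peptide=L
pos 6: GUU -> S; peptide=LS
pos 9: UAC -> R; peptide=LSR
pos 12: GCC -> L; peptide=LSRL
pos 15: CGA -> D; peptide=LSRLD
pos 18: UAU -> S; peptide=LSRLDS
pos 21: UGA -> STOP

Answer: LSRLDS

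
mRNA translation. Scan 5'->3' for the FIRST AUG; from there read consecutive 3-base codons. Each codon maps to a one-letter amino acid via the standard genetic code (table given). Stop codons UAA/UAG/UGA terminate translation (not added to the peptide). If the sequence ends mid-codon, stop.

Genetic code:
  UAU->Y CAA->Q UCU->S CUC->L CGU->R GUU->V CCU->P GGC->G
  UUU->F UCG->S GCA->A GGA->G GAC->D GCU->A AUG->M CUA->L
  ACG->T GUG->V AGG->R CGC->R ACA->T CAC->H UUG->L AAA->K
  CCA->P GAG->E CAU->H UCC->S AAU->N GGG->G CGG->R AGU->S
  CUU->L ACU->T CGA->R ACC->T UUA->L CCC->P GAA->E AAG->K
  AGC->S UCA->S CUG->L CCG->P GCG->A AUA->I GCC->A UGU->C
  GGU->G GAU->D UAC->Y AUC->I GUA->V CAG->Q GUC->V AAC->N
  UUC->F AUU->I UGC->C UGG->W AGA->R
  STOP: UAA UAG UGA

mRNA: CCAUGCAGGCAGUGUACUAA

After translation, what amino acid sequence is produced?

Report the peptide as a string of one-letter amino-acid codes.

start AUG at pos 2
pos 2: AUG -> M; peptide=M
pos 5: CAG -> Q; peptide=MQ
pos 8: GCA -> A; peptide=MQA
pos 11: GUG -> V; peptide=MQAV
pos 14: UAC -> Y; peptide=MQAVY
pos 17: UAA -> STOP

Answer: MQAVY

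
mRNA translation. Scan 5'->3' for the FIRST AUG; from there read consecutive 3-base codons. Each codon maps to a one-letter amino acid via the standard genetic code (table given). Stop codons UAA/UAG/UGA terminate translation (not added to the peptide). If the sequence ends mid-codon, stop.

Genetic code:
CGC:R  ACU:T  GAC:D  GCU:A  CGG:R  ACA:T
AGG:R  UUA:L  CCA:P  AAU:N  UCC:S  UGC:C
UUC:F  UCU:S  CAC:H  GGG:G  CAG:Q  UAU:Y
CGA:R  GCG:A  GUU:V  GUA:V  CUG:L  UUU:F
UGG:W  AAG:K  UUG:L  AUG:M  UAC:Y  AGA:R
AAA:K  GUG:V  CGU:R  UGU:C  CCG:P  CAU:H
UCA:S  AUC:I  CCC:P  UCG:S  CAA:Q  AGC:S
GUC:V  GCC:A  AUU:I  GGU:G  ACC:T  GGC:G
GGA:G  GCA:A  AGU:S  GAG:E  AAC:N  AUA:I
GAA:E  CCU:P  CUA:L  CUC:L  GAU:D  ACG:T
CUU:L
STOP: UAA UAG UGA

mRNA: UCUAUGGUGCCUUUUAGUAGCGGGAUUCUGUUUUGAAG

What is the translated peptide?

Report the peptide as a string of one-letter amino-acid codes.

Answer: MVPFSSGILF

Derivation:
start AUG at pos 3
pos 3: AUG -> M; peptide=M
pos 6: GUG -> V; peptide=MV
pos 9: CCU -> P; peptide=MVP
pos 12: UUU -> F; peptide=MVPF
pos 15: AGU -> S; peptide=MVPFS
pos 18: AGC -> S; peptide=MVPFSS
pos 21: GGG -> G; peptide=MVPFSSG
pos 24: AUU -> I; peptide=MVPFSSGI
pos 27: CUG -> L; peptide=MVPFSSGIL
pos 30: UUU -> F; peptide=MVPFSSGILF
pos 33: UGA -> STOP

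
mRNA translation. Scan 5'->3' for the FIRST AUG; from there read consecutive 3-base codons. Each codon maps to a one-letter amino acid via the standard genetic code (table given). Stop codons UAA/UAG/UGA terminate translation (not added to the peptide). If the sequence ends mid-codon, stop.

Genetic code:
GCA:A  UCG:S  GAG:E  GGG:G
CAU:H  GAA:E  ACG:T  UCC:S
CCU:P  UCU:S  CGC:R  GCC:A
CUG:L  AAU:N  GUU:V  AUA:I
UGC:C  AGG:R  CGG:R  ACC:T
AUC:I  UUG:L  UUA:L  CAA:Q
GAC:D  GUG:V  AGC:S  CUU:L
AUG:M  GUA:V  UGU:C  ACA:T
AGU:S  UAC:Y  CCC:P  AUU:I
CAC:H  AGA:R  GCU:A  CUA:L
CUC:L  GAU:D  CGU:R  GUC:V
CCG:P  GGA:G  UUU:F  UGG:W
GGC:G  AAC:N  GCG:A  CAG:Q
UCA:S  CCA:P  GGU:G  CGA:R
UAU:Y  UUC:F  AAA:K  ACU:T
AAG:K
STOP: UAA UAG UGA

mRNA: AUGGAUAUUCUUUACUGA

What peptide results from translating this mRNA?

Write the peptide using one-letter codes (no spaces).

Answer: MDILY

Derivation:
start AUG at pos 0
pos 0: AUG -> M; peptide=M
pos 3: GAU -> D; peptide=MD
pos 6: AUU -> I; peptide=MDI
pos 9: CUU -> L; peptide=MDIL
pos 12: UAC -> Y; peptide=MDILY
pos 15: UGA -> STOP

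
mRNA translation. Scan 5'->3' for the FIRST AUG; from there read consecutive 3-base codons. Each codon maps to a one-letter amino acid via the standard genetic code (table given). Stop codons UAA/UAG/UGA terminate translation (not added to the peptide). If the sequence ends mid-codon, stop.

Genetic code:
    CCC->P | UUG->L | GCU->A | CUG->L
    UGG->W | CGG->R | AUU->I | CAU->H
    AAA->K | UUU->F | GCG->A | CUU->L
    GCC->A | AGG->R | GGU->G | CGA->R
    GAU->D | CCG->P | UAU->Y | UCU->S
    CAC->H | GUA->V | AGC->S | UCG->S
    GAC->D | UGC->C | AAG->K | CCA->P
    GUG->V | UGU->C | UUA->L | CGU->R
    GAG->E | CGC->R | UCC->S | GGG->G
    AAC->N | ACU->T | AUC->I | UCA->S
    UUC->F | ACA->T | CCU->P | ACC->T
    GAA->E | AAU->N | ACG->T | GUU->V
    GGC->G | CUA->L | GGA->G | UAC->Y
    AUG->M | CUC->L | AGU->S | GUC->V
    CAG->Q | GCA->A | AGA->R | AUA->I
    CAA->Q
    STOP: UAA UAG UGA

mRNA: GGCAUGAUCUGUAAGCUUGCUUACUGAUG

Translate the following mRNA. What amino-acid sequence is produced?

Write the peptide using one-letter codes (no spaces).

start AUG at pos 3
pos 3: AUG -> M; peptide=M
pos 6: AUC -> I; peptide=MI
pos 9: UGU -> C; peptide=MIC
pos 12: AAG -> K; peptide=MICK
pos 15: CUU -> L; peptide=MICKL
pos 18: GCU -> A; peptide=MICKLA
pos 21: UAC -> Y; peptide=MICKLAY
pos 24: UGA -> STOP

Answer: MICKLAY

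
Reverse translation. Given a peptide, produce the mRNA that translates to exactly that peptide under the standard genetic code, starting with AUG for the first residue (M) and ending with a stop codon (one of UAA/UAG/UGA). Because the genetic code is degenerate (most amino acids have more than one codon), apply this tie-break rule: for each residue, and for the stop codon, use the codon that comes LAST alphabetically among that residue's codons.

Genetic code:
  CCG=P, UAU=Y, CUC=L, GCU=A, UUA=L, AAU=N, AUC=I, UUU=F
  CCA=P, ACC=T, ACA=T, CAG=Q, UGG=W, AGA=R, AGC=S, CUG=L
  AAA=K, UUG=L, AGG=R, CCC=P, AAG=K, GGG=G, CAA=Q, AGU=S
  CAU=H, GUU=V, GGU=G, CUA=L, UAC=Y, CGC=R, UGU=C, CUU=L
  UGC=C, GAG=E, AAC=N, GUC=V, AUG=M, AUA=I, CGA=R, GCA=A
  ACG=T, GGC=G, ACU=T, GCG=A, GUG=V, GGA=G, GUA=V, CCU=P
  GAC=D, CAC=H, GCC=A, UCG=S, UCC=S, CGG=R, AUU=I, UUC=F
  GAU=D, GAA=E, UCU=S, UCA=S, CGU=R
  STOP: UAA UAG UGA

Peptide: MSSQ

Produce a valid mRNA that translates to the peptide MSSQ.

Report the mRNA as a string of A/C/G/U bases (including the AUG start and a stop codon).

residue 1: M -> AUG (start codon)
residue 2: S codons sorted = AGC,AGU,UCA,UCC,UCG,UCU -> pick last = UCU
residue 3: S codons sorted = AGC,AGU,UCA,UCC,UCG,UCU -> pick last = UCU
residue 4: Q codons sorted = CAA,CAG -> pick last = CAG
terminator: stop codons sorted = UAA,UAG,UGA -> pick last = UGA

Answer: mRNA: AUGUCUUCUCAGUGA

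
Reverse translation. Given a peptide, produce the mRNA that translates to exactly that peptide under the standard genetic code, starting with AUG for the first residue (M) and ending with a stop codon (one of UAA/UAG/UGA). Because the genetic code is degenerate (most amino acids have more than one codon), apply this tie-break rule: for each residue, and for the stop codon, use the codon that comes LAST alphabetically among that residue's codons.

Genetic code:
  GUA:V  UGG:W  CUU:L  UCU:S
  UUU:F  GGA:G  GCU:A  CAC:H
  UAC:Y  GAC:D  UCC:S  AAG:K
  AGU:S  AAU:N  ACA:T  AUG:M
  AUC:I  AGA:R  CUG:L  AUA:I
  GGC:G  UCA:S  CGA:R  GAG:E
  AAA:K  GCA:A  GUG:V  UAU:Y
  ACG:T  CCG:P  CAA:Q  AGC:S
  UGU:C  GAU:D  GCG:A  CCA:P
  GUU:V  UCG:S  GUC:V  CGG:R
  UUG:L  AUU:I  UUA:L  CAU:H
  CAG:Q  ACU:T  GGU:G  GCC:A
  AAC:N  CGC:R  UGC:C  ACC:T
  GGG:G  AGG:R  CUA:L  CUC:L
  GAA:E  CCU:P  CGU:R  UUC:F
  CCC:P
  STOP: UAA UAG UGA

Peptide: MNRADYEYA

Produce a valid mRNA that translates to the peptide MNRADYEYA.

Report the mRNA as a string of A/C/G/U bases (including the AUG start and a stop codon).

Answer: mRNA: AUGAAUCGUGCUGAUUAUGAGUAUGCUUGA

Derivation:
residue 1: M -> AUG (start codon)
residue 2: N codons sorted = AAC,AAU -> pick last = AAU
residue 3: R codons sorted = AGA,AGG,CGA,CGC,CGG,CGU -> pick last = CGU
residue 4: A codons sorted = GCA,GCC,GCG,GCU -> pick last = GCU
residue 5: D codons sorted = GAC,GAU -> pick last = GAU
residue 6: Y codons sorted = UAC,UAU -> pick last = UAU
residue 7: E codons sorted = GAA,GAG -> pick last = GAG
residue 8: Y codons sorted = UAC,UAU -> pick last = UAU
residue 9: A codons sorted = GCA,GCC,GCG,GCU -> pick last = GCU
terminator: stop codons sorted = UAA,UAG,UGA -> pick last = UGA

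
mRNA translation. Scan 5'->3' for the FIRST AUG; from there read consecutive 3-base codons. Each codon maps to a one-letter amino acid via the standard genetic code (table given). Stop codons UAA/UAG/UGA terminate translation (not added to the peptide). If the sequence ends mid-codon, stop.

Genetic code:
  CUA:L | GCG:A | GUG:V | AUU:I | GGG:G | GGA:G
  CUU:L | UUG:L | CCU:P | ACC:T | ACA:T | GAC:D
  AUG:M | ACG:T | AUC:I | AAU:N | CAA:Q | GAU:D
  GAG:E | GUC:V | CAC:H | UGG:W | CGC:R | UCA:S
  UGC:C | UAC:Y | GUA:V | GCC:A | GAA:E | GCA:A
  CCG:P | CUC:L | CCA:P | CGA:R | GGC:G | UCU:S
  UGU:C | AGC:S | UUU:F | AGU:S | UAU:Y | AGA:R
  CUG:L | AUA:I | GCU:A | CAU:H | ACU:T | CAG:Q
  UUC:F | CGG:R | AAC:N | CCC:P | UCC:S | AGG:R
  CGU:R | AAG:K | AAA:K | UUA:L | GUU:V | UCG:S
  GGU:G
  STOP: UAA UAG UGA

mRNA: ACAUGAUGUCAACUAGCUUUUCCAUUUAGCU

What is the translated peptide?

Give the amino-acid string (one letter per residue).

Answer: MMSTSFSI

Derivation:
start AUG at pos 2
pos 2: AUG -> M; peptide=M
pos 5: AUG -> M; peptide=MM
pos 8: UCA -> S; peptide=MMS
pos 11: ACU -> T; peptide=MMST
pos 14: AGC -> S; peptide=MMSTS
pos 17: UUU -> F; peptide=MMSTSF
pos 20: UCC -> S; peptide=MMSTSFS
pos 23: AUU -> I; peptide=MMSTSFSI
pos 26: UAG -> STOP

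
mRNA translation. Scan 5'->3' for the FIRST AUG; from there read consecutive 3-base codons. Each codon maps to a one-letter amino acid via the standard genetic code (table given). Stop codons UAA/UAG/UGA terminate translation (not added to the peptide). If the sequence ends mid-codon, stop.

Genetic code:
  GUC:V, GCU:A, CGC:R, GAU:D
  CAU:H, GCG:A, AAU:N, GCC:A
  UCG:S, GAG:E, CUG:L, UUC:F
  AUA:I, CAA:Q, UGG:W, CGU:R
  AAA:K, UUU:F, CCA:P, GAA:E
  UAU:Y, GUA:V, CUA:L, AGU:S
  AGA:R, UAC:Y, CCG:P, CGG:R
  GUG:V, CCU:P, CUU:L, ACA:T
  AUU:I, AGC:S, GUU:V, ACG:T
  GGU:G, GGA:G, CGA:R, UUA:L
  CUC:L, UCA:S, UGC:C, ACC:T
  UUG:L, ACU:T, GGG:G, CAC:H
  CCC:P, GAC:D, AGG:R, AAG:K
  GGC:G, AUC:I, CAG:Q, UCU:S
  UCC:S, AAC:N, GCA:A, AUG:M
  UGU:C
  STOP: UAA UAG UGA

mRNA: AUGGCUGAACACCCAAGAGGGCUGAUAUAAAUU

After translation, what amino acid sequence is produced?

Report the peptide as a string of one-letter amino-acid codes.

Answer: MAEHPRGLI

Derivation:
start AUG at pos 0
pos 0: AUG -> M; peptide=M
pos 3: GCU -> A; peptide=MA
pos 6: GAA -> E; peptide=MAE
pos 9: CAC -> H; peptide=MAEH
pos 12: CCA -> P; peptide=MAEHP
pos 15: AGA -> R; peptide=MAEHPR
pos 18: GGG -> G; peptide=MAEHPRG
pos 21: CUG -> L; peptide=MAEHPRGL
pos 24: AUA -> I; peptide=MAEHPRGLI
pos 27: UAA -> STOP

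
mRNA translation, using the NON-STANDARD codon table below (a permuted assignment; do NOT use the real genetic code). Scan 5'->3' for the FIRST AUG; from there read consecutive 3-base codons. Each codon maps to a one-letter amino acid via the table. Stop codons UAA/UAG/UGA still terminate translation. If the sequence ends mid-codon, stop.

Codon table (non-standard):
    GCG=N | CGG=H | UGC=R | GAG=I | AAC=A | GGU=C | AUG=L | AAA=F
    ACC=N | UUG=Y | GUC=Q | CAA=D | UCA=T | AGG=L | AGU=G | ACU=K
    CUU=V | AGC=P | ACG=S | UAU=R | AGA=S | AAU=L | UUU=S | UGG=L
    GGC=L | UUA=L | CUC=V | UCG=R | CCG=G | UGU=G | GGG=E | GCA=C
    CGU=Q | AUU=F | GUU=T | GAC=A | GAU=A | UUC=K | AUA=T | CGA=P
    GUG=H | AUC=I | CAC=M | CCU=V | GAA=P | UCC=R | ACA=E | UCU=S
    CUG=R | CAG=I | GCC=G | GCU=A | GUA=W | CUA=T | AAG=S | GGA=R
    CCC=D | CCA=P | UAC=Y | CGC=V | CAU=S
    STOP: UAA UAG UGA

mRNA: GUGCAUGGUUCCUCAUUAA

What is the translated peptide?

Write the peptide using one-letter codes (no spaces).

start AUG at pos 4
pos 4: AUG -> L; peptide=L
pos 7: GUU -> T; peptide=LT
pos 10: CCU -> V; peptide=LTV
pos 13: CAU -> S; peptide=LTVS
pos 16: UAA -> STOP

Answer: LTVS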